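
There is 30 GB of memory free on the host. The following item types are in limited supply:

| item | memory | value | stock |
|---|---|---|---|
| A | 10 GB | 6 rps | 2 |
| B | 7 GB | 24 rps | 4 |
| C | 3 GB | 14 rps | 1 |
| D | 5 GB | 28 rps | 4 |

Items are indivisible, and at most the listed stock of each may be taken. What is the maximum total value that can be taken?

Best selections within memory 30 and stock limits:
- 1×B + 1×C + 4×D: memory 30, value 150
- 1×B + 4×D: memory 27, value 136
- 2×B + 3×D: memory 29, value 132
Best: 150 rps.

150 rps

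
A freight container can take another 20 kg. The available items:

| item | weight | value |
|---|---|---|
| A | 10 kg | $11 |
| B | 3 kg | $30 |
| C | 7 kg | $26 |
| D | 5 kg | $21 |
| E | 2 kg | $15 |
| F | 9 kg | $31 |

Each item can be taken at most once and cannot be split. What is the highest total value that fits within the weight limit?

Check high-value combinations within 20 kg:
- B+D+E+F: weight 3+5+2+9=19, value 30+21+15+31=97
- B+C+D+E: weight 3+7+5+2=17, value 30+26+21+15=92
- B+C+F: weight 3+7+9=19, value 30+26+31=87
- B+D+F: weight 3+5+9=17, value 30+21+31=82
Best: $97.

$97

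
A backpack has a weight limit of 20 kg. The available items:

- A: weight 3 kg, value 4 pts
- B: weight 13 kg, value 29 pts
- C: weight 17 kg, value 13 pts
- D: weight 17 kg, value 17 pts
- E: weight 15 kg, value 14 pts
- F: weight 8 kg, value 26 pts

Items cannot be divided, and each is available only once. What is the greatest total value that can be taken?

This is a 0/1 knapsack; check combinations near the capacity.
- A+B: weight 3+13=16, value 4+29=33
- A+F: weight 3+8=11, value 4+26=30
- B: weight 13, value 29
- F: weight 8, value 26
- A+D: weight 3+17=20, value 4+17=21
Best: 33 pts.

33 pts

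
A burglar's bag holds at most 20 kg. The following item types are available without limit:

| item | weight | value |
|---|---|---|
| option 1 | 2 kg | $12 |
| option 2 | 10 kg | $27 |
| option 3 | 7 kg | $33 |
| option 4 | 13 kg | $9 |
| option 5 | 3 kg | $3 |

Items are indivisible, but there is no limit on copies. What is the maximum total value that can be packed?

Best value-per-unit is option 1 at 12/2, and filling with it alone uses weight 10×2=20. No mix of the others beats 10×12 = 120.

$120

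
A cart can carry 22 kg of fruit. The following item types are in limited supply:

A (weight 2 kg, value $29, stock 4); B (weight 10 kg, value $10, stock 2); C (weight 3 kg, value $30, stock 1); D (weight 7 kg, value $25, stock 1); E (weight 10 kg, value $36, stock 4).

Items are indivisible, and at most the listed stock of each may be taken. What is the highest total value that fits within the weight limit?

Top feasible selections:
- 4×A + 1×C + 1×E: weight 21, value 182
- 4×A + 1×C + 1×D: weight 18, value 171
- 4×A + 1×B + 1×C: weight 21, value 156
- 3×A + 1×C + 1×E: weight 19, value 153
Best: $182.

$182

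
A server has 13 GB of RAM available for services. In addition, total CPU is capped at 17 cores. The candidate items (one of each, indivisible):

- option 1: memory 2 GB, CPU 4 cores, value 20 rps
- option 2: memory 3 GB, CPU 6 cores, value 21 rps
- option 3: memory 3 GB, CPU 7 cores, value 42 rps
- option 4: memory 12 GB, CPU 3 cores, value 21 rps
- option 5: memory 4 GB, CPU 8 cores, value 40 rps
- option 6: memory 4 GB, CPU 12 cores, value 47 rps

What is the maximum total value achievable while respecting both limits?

83 rps

Feasible sets respecting both limits:
- option 1+option 2+option 3: memory 8, CPU 17, value 83
- option 3+option 5: memory 7, CPU 15, value 82
- option 1+option 6: memory 6, CPU 16, value 67
Best: 83 rps.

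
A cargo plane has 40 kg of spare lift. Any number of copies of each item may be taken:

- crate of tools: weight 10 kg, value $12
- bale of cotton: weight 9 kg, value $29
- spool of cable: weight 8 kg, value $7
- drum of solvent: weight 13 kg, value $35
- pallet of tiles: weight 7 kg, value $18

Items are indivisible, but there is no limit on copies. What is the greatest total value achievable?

Best value-per-unit is bale of cotton at 29/9; filling with it alone gives 4×29 = 116.
Optimal mix: 3×bale of cotton + 1×drum of solvent → weight 40, value 122.

$122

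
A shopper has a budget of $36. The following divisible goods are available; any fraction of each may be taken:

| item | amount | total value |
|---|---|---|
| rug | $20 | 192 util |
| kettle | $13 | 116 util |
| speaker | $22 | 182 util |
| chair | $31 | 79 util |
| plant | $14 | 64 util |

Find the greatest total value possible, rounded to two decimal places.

332.82

Take in order of value per unit:
- rug (192/20 per unit): all 20 → value 192, running total 192.00
- kettle (116/13 per unit): all 13 → value 116, running total 308.00
- speaker (182/22 per unit): 3 of 22 → value 3×182/22 = 24.8182, running total 332.82
Total 332.82.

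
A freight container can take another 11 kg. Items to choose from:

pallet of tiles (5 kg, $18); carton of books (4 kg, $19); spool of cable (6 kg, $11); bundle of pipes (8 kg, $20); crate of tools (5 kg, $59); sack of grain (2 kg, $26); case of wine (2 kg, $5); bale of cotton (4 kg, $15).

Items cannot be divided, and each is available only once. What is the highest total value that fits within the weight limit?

Check high-value combinations within 11 kg:
- carton of books+crate of tools+sack of grain: weight 4+5+2=11, value 19+59+26=104
- crate of tools+sack of grain+bale of cotton: weight 5+2+4=11, value 59+26+15=100
- crate of tools+sack of grain+case of wine: weight 5+2+2=9, value 59+26+5=90
- crate of tools+sack of grain: weight 5+2=7, value 59+26=85
Best: $104.

$104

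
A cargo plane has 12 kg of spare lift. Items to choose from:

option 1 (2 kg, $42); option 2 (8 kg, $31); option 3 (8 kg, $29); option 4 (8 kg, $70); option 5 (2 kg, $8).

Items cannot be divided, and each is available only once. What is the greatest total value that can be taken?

Check high-value combinations within 12 kg:
- option 1+option 4+option 5: weight 2+8+2=12, value 42+70+8=120
- option 1+option 4: weight 2+8=10, value 42+70=112
- option 1+option 2+option 5: weight 2+8+2=12, value 42+31+8=81
- option 1+option 3+option 5: weight 2+8+2=12, value 42+29+8=79
Best: $120.

$120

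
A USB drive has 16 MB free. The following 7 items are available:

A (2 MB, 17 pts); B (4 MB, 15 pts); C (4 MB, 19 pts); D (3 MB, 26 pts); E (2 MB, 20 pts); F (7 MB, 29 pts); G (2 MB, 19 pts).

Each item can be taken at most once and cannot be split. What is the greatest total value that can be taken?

Check high-value combinations within 16 MB:
- A+D+E+F+G: size 2+3+2+7+2=16, value 17+26+20+29+19=111
- A+C+D+E+G: size 2+4+3+2+2=13, value 17+19+26+20+19=101
- B+C+D+E+G: size 4+4+3+2+2=15, value 15+19+26+20+19=99
- A+B+D+E+G: size 2+4+3+2+2=13, value 17+15+26+20+19=97
Best: 111 pts.

111 pts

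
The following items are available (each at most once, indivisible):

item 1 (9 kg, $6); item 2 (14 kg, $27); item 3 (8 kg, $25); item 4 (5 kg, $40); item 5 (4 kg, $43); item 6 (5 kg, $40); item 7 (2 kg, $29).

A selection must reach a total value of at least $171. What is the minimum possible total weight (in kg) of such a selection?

Subsets with value ≥ 171, sorted by total weight:
- item 3+item 4+item 5+item 6+item 7: weight 24, value 177
- item 2+item 4+item 5+item 6+item 7: weight 30, value 179
Minimum weight: 24 kg.

24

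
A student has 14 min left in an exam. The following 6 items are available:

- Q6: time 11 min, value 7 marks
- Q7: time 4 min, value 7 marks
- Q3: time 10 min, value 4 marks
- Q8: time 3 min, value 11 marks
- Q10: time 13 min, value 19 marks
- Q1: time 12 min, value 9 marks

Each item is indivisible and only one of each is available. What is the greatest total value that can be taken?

Check high-value combinations within 14 min:
- Q10: time 13, value 19
- Q7+Q8: time 4+3=7, value 7+11=18
- Q6+Q8: time 11+3=14, value 7+11=18
- Q3+Q8: time 10+3=13, value 4+11=15
- Q8: time 3, value 11
Best: 19 marks.

19 marks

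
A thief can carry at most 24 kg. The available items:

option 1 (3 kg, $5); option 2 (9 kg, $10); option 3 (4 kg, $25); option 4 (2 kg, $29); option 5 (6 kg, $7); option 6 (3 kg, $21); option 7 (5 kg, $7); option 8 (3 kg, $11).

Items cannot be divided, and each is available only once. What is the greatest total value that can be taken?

$101

Check high-value combinations within 24 kg:
- option 1+option 2+option 3+option 4+option 6+option 8: weight 3+9+4+2+3+3=24, value 5+10+25+29+21+11=101
- option 3+option 4+option 5+option 6+option 7+option 8: weight 4+2+6+3+5+3=23, value 25+29+7+21+7+11=100
- option 1+option 3+option 4+option 6+option 7+option 8: weight 3+4+2+3+5+3=20, value 5+25+29+21+7+11=98
- option 1+option 3+option 4+option 5+option 6+option 8: weight 3+4+2+6+3+3=21, value 5+25+29+7+21+11=98
Best: $101.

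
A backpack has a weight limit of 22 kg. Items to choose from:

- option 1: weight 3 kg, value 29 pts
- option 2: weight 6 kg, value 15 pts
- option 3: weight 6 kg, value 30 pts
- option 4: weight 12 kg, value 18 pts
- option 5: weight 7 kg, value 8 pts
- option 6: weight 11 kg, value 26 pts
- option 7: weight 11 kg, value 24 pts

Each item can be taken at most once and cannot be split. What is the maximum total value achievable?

85 pts

Check high-value combinations within 22 kg:
- option 1+option 3+option 6: weight 3+6+11=20, value 29+30+26=85
- option 1+option 3+option 7: weight 3+6+11=20, value 29+30+24=83
- option 1+option 2+option 3+option 5: weight 3+6+6+7=22, value 29+15+30+8=82
Best: 85 pts.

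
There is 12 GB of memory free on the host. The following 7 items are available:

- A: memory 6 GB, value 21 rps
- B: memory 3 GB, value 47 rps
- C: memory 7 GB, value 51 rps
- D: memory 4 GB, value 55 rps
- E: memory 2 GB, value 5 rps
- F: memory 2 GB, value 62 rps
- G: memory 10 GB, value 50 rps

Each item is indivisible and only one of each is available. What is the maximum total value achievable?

Check high-value combinations within 12 GB:
- B+D+E+F: memory 3+4+2+2=11, value 47+55+5+62=169
- B+D+F: memory 3+4+2=9, value 47+55+62=164
- B+C+F: memory 3+7+2=12, value 47+51+62=160
- A+D+F: memory 6+4+2=12, value 21+55+62=138
- A+B+F: memory 6+3+2=11, value 21+47+62=130
Best: 169 rps.

169 rps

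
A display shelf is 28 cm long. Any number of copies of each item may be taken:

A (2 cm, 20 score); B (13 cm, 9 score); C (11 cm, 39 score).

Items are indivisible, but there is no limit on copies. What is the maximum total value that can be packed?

280 score

Best value-per-unit is A at 20/2, and filling with it alone uses length 14×2=28. No mix of the others beats 14×20 = 280.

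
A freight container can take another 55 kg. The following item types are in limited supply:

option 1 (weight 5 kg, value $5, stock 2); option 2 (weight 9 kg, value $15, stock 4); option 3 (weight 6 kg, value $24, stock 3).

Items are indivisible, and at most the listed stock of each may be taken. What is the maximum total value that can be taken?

$132

Best selections within weight 55 and stock limits:
- 4×option 2 + 3×option 3: weight 54, value 132
- 2×option 1 + 3×option 2 + 3×option 3: weight 55, value 127
- 1×option 1 + 3×option 2 + 3×option 3: weight 50, value 122
- 3×option 2 + 3×option 3: weight 45, value 117
Best: $132.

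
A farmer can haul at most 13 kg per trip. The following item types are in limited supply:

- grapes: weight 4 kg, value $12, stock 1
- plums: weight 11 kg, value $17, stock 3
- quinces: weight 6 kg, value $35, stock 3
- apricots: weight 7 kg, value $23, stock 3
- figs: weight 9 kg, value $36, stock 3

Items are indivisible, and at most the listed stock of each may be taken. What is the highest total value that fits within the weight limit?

Best selections within weight 13 and stock limits:
- 2×quinces: weight 12, value 70
- 1×quinces + 1×apricots: weight 13, value 58
- 1×grapes + 1×figs: weight 13, value 48
- 1×grapes + 1×quinces: weight 10, value 47
Best: $70.

$70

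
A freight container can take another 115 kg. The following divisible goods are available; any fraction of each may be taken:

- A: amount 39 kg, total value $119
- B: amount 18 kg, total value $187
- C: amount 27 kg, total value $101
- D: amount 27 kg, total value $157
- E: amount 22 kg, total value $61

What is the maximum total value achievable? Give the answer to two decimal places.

Take in order of value per unit:
- B (187/18 per unit): all 18 → value 187, running total 187.00
- D (157/27 per unit): all 27 → value 157, running total 344.00
- C (101/27 per unit): all 27 → value 101, running total 445.00
- A (119/39 per unit): all 39 → value 119, running total 564.00
- E (61/22 per unit): 4 of 22 → value 4×61/22 = 11.0909, running total 575.09
Total 575.09.

575.09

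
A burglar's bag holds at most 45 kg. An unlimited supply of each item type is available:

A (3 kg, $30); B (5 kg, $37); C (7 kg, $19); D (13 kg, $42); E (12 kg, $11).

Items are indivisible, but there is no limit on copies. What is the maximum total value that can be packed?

Best value-per-unit is A at 30/3, and filling with it alone uses weight 15×3=45. No mix of the others beats 15×30 = 450.

$450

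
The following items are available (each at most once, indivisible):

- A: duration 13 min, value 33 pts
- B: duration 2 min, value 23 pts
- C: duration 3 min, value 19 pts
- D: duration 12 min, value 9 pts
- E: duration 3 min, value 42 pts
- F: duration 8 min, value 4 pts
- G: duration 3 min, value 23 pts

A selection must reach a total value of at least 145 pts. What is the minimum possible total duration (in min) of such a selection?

Subsets with value ≥ 145, sorted by total duration:
- A+B+C+D+E+G: duration 36, value 149
- A+B+C+D+E+F+G: duration 44, value 153
Minimum duration: 36 min.

36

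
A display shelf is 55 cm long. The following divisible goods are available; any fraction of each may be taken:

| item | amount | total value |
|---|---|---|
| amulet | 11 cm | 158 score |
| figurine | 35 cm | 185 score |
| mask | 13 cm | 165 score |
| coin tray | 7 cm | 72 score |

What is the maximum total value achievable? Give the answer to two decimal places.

521.86

Take in order of value per unit:
- amulet (158/11 per unit): all 11 → value 158, running total 158.00
- mask (165/13 per unit): all 13 → value 165, running total 323.00
- coin tray (72/7 per unit): all 7 → value 72, running total 395.00
- figurine (185/35 per unit): 24 of 35 → value 24×185/35 = 126.8571, running total 521.86
Total 521.86.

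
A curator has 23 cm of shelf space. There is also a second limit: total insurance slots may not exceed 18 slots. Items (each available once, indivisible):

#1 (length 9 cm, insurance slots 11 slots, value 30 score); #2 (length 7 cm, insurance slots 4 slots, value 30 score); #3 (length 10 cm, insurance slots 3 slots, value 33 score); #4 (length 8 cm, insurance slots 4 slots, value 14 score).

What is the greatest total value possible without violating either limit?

Feasible sets respecting both limits:
- #1+#3: length 19, insurance slots 14, value 63
- #2+#3: length 17, insurance slots 7, value 63
- #1+#2: length 16, insurance slots 15, value 60
- #3+#4: length 18, insurance slots 7, value 47
Best: 63 score.

63 score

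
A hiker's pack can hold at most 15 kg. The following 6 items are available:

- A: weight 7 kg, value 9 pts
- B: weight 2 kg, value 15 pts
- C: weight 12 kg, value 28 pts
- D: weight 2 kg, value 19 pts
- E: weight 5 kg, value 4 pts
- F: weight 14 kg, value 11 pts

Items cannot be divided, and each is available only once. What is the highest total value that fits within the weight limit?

47 pts

This is a 0/1 knapsack; check combinations near the capacity.
- C+D: weight 12+2=14, value 28+19=47
- A+B+D: weight 7+2+2=11, value 9+15+19=43
- B+C: weight 2+12=14, value 15+28=43
- B+D+E: weight 2+2+5=9, value 15+19+4=38
- B+D: weight 2+2=4, value 15+19=34
Best: 47 pts.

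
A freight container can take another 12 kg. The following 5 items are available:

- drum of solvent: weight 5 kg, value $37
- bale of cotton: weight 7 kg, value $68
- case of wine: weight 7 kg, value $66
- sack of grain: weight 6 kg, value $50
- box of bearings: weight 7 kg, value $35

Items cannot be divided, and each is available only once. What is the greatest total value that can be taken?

$105

Check high-value combinations within 12 kg:
- drum of solvent+bale of cotton: weight 5+7=12, value 37+68=105
- drum of solvent+case of wine: weight 5+7=12, value 37+66=103
- drum of solvent+sack of grain: weight 5+6=11, value 37+50=87
Best: $105.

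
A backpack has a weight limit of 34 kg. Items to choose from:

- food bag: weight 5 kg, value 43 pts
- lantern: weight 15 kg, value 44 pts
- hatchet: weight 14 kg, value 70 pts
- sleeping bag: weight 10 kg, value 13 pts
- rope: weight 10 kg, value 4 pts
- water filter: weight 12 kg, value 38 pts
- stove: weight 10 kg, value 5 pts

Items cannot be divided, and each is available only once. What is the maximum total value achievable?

157 pts

This is a 0/1 knapsack; check combinations near the capacity.
- food bag+lantern+hatchet: weight 5+15+14=34, value 43+44+70=157
- food bag+hatchet+water filter: weight 5+14+12=31, value 43+70+38=151
- food bag+hatchet+sleeping bag: weight 5+14+10=29, value 43+70+13=126
- food bag+lantern+water filter: weight 5+15+12=32, value 43+44+38=125
- food bag+hatchet+stove: weight 5+14+10=29, value 43+70+5=118
Best: 157 pts.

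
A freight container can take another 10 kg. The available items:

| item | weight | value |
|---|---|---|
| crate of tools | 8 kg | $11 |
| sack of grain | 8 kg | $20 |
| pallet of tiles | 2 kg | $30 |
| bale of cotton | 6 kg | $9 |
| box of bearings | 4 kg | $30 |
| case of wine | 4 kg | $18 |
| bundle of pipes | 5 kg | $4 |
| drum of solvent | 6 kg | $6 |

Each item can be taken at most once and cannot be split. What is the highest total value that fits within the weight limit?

This is a 0/1 knapsack; check combinations near the capacity.
- pallet of tiles+box of bearings+case of wine: weight 2+4+4=10, value 30+30+18=78
- pallet of tiles+box of bearings: weight 2+4=6, value 30+30=60
- sack of grain+pallet of tiles: weight 8+2=10, value 20+30=50
- pallet of tiles+case of wine: weight 2+4=6, value 30+18=48
Best: $78.

$78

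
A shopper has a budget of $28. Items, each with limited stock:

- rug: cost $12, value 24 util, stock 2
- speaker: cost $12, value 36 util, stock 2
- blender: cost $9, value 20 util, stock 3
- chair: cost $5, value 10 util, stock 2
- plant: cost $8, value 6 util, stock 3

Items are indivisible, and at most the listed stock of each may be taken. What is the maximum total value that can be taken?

72 util

Best selections within cost 28 and stock limits:
- 2×speaker: cost 24, value 72
- 1×speaker + 1×blender + 1×chair: cost 26, value 66
- 1×rug + 1×speaker: cost 24, value 60
Best: 72 util.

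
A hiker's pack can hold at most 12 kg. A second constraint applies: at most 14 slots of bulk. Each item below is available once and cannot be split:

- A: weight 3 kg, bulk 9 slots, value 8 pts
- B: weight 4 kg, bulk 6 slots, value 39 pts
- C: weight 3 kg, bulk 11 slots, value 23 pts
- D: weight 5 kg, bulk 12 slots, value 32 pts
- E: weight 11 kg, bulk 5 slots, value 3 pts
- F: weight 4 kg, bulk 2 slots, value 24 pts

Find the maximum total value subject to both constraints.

63 pts

Feasible sets respecting both limits:
- B+F: weight 8, bulk 8, value 63
- D+F: weight 9, bulk 14, value 56
- C+F: weight 7, bulk 13, value 47
- B: weight 4, bulk 6, value 39
Best: 63 pts.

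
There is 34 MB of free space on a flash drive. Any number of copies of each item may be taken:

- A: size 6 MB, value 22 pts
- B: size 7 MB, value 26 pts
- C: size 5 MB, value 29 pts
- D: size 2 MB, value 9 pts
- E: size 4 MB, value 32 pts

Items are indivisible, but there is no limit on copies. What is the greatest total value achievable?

Best value-per-unit is E at 32/4; filling with it alone gives 8×32 = 256.
Optimal mix: 1×D + 8×E → size 34, value 265.

265 pts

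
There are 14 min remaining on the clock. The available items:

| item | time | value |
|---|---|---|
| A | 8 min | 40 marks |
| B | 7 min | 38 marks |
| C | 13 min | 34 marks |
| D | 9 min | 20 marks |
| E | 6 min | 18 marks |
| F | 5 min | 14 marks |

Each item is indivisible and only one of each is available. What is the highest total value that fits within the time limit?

58 marks

Check high-value combinations within 14 min:
- A+E: time 8+6=14, value 40+18=58
- B+E: time 7+6=13, value 38+18=56
- A+F: time 8+5=13, value 40+14=54
- B+F: time 7+5=12, value 38+14=52
- A: time 8, value 40
Best: 58 marks.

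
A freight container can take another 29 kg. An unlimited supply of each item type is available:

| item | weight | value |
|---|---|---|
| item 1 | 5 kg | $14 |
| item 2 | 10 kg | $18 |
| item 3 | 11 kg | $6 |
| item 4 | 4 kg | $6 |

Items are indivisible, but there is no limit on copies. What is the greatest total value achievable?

Best value-per-unit is item 1 at 14/5; filling with it alone gives 5×14 = 70.
Optimal mix: 5×item 1 + 1×item 4 → weight 29, value 76.

$76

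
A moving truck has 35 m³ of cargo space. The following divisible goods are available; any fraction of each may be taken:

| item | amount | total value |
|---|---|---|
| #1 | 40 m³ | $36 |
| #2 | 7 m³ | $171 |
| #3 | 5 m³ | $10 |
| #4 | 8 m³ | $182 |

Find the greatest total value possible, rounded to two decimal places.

Take in order of value per unit:
- #2 (171/7 per unit): all 7 → value 171, running total 171.00
- #4 (182/8 per unit): all 8 → value 182, running total 353.00
- #3 (10/5 per unit): all 5 → value 10, running total 363.00
- #1 (36/40 per unit): 15 of 40 → value 15×36/40 = 13.5000, running total 376.50
Total 376.50.

376.50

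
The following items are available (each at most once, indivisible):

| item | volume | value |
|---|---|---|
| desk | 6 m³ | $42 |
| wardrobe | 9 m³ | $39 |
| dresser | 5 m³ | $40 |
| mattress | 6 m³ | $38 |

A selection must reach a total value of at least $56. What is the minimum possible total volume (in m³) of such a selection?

11

Subsets with value ≥ 56, sorted by total volume:
- desk+dresser: volume 11, value 82
- dresser+mattress: volume 11, value 78
Minimum volume: 11 m³.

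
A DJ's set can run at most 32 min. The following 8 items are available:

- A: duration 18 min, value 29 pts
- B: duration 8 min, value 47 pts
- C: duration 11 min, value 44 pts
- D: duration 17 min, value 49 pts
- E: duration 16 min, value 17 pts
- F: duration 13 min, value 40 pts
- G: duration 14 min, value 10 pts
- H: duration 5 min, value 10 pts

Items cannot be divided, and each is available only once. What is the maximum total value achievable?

131 pts

Check high-value combinations within 32 min:
- B+C+F: duration 8+11+13=32, value 47+44+40=131
- B+D+H: duration 8+17+5=30, value 47+49+10=106
- B+C+H: duration 8+11+5=24, value 47+44+10=101
Best: 131 pts.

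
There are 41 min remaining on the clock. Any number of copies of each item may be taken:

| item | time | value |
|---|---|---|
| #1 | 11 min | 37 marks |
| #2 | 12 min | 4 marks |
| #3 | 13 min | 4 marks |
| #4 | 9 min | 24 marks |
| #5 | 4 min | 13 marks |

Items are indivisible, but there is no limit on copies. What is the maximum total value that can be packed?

137 marks

Best value-per-unit is #1 at 37/11; filling with it alone gives 3×37 = 111.
Optimal mix: 3×#1 + 2×#5 → time 41, value 137.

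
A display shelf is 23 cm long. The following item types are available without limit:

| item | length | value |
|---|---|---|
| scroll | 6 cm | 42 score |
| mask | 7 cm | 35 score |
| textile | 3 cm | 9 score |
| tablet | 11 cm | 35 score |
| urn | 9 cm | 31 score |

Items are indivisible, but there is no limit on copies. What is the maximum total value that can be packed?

Best value-per-unit is scroll at 42/6; filling with it alone gives 3×42 = 126.
Optimal mix: 3×scroll + 1×textile → length 21, value 135.

135 score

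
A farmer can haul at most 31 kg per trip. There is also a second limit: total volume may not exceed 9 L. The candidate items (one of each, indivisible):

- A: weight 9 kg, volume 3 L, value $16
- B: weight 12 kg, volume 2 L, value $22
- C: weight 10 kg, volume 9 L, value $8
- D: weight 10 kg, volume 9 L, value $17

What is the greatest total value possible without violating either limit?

Feasible sets respecting both limits:
- A+B: weight 21, volume 5, value 38
- B: weight 12, volume 2, value 22
- D: weight 10, volume 9, value 17
- A: weight 9, volume 3, value 16
Best: $38.

$38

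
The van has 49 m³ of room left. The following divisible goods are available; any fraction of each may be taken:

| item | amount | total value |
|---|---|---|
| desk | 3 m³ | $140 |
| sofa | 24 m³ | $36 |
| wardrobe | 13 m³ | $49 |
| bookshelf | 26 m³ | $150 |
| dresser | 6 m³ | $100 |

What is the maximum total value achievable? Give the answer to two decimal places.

440.50

Take in order of value per unit:
- desk (140/3 per unit): all 3 → value 140, running total 140.00
- dresser (100/6 per unit): all 6 → value 100, running total 240.00
- bookshelf (150/26 per unit): all 26 → value 150, running total 390.00
- wardrobe (49/13 per unit): all 13 → value 49, running total 439.00
- sofa (36/24 per unit): 1 of 24 → value 1×36/24 = 1.5000, running total 440.50
Total 440.50.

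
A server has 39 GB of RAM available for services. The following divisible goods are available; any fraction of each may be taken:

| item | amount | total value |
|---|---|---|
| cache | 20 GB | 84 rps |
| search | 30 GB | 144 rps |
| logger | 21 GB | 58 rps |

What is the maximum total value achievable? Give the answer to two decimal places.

Take in order of value per unit:
- search (144/30 per unit): all 30 → value 144, running total 144.00
- cache (84/20 per unit): 9 of 20 → value 9×84/20 = 37.8000, running total 181.80
Total 181.80.

181.80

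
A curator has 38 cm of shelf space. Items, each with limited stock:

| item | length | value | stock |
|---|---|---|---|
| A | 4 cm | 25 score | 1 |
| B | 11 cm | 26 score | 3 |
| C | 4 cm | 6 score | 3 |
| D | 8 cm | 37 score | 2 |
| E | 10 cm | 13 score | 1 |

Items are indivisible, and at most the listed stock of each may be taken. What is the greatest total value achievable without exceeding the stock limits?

131 score

Best selections within length 38 and stock limits:
- 1×A + 1×B + 1×C + 2×D: length 35, value 131
- 2×B + 2×D: length 38, value 126
- 1×A + 1×B + 2×D: length 31, value 125
- 1×A + 2×C + 2×D + 1×E: length 38, value 124
Best: 131 score.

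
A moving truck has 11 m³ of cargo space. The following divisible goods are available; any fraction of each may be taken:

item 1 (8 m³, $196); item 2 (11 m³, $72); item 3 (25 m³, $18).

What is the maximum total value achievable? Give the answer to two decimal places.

215.64

Take in order of value per unit:
- item 1 (196/8 per unit): all 8 → value 196, running total 196.00
- item 2 (72/11 per unit): 3 of 11 → value 3×72/11 = 19.6364, running total 215.64
Total 215.64.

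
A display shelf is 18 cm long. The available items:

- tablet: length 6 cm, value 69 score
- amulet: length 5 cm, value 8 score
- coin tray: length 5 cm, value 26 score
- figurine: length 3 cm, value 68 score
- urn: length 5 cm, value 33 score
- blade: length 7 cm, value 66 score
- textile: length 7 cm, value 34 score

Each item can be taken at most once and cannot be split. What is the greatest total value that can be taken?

Check high-value combinations within 18 cm:
- tablet+figurine+blade: length 6+3+7=16, value 69+68+66=203
- tablet+figurine+textile: length 6+3+7=16, value 69+68+34=171
- tablet+figurine+urn: length 6+3+5=14, value 69+68+33=170
- figurine+blade+textile: length 3+7+7=17, value 68+66+34=168
Best: 203 score.

203 score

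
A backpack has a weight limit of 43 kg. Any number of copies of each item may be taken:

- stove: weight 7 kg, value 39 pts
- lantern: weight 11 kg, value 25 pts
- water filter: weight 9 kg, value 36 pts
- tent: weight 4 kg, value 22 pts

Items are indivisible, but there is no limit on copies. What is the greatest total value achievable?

239 pts

Best value-per-unit is stove at 39/7; filling with it alone gives 6×39 = 234.
Optimal mix: 5×stove + 2×tent → weight 43, value 239.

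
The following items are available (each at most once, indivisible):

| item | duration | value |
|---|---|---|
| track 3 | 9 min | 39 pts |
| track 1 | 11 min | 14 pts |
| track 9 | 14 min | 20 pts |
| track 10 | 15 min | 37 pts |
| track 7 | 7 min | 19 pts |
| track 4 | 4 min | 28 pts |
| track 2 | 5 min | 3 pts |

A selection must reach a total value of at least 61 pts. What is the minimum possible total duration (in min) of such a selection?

Subsets with value ≥ 61, sorted by total duration:
- track 3+track 4: duration 13, value 67
- track 3+track 4+track 2: duration 18, value 70
- track 10+track 4: duration 19, value 65
- track 3+track 7+track 4: duration 20, value 86
Minimum duration: 13 min.

13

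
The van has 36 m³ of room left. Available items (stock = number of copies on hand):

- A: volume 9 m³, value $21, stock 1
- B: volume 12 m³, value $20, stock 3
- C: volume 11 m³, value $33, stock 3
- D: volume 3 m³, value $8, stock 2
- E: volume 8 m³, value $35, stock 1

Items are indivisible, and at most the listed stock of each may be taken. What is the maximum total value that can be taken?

$117

Best selections within volume 36 and stock limits:
- 2×C + 2×D + 1×E: volume 36, value 117
- 2×C + 1×D + 1×E: volume 33, value 109
Best: $117.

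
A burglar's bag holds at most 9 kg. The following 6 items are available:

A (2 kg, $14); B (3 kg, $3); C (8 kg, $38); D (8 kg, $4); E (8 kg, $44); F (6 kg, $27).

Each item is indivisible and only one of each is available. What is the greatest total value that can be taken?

$44

Check high-value combinations within 9 kg:
- E: weight 8, value 44
- A+F: weight 2+6=8, value 14+27=41
- C: weight 8, value 38
- B+F: weight 3+6=9, value 3+27=30
- F: weight 6, value 27
Best: $44.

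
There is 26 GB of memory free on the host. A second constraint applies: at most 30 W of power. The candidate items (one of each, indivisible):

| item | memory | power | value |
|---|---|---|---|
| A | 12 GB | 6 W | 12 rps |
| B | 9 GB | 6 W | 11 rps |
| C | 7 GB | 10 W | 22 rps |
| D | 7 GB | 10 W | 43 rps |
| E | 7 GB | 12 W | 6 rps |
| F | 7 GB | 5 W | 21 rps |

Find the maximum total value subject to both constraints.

Feasible sets respecting both limits:
- C+D+F: memory 21, power 25, value 86
- A+C+D: memory 26, power 26, value 77
- B+C+D: memory 23, power 26, value 76
Best: 86 rps.

86 rps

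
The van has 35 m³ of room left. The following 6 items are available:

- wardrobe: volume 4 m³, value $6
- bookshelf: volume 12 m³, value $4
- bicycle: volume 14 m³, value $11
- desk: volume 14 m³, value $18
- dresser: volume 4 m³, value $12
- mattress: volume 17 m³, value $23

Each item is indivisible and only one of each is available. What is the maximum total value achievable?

This is a 0/1 knapsack; check combinations near the capacity.
- desk+dresser+mattress: volume 14+4+17=35, value 18+12+23=53
- wardrobe+desk+mattress: volume 4+14+17=35, value 6+18+23=47
- bicycle+dresser+mattress: volume 14+4+17=35, value 11+12+23=46
- wardrobe+dresser+mattress: volume 4+4+17=25, value 6+12+23=41
Best: $53.

$53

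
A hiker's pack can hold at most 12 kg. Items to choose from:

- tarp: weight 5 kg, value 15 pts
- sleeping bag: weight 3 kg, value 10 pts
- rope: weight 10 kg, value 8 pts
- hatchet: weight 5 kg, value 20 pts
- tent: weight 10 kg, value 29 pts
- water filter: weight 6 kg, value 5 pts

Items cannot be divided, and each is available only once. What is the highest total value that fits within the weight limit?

Check high-value combinations within 12 kg:
- tarp+hatchet: weight 5+5=10, value 15+20=35
- sleeping bag+hatchet: weight 3+5=8, value 10+20=30
- tent: weight 10, value 29
- tarp+sleeping bag: weight 5+3=8, value 15+10=25
Best: 35 pts.

35 pts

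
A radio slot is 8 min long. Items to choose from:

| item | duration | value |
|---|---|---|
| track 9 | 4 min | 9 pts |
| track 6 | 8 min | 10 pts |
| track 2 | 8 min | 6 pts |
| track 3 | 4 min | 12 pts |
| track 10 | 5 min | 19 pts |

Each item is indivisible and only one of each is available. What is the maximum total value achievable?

This is a 0/1 knapsack; check combinations near the capacity.
- track 9+track 3: duration 4+4=8, value 9+12=21
- track 10: duration 5, value 19
- track 3: duration 4, value 12
- track 6: duration 8, value 10
Best: 21 pts.

21 pts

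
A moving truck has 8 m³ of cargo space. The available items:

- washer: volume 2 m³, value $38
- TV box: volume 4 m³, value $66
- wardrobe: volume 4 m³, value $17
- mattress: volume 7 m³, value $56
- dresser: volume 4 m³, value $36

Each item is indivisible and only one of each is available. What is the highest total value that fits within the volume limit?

This is a 0/1 knapsack; check combinations near the capacity.
- washer+TV box: volume 2+4=6, value 38+66=104
- TV box+dresser: volume 4+4=8, value 66+36=102
- TV box+wardrobe: volume 4+4=8, value 66+17=83
- washer+dresser: volume 2+4=6, value 38+36=74
Best: $104.

$104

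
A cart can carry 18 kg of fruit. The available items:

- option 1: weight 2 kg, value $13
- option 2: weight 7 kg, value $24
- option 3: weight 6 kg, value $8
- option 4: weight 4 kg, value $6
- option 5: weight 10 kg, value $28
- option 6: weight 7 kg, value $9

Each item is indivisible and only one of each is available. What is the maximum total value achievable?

Check high-value combinations within 18 kg:
- option 2+option 5: weight 7+10=17, value 24+28=52
- option 1+option 3+option 5: weight 2+6+10=18, value 13+8+28=49
- option 1+option 4+option 5: weight 2+4+10=16, value 13+6+28=47
- option 1+option 2+option 6: weight 2+7+7=16, value 13+24+9=46
- option 1+option 2+option 3: weight 2+7+6=15, value 13+24+8=45
Best: $52.

$52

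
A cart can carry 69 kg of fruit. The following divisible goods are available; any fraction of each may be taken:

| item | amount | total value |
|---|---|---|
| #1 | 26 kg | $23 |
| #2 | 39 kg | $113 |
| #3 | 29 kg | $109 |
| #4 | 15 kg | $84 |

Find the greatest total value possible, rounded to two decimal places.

Take in order of value per unit:
- #4 (84/15 per unit): all 15 → value 84, running total 84.00
- #3 (109/29 per unit): all 29 → value 109, running total 193.00
- #2 (113/39 per unit): 25 of 39 → value 25×113/39 = 72.4359, running total 265.44
Total 265.44.

265.44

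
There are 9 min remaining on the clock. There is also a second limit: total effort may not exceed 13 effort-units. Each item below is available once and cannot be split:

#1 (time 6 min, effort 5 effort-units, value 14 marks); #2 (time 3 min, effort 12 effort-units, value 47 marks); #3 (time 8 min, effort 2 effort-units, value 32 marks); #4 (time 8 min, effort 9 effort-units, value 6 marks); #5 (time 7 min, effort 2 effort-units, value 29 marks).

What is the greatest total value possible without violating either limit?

Feasible sets respecting both limits:
- #2: time 3, effort 12, value 47
- #3: time 8, effort 2, value 32
- #5: time 7, effort 2, value 29
- #1: time 6, effort 5, value 14
Best: 47 marks.

47 marks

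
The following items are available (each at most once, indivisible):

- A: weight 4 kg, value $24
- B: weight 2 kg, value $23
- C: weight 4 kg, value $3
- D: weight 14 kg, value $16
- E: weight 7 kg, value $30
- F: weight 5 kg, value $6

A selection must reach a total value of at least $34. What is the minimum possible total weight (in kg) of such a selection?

6

Subsets with value ≥ 34, sorted by total weight:
- A+B: weight 6, value 47
- B+E: weight 9, value 53
- A+B+C: weight 10, value 50
- A+E: weight 11, value 54
Minimum weight: 6 kg.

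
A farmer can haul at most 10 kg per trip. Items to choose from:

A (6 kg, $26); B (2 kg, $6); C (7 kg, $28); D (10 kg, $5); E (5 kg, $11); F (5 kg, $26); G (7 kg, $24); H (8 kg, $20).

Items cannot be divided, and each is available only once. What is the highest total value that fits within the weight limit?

$37

Check high-value combinations within 10 kg:
- E+F: weight 5+5=10, value 11+26=37
- B+C: weight 2+7=9, value 6+28=34
- B+F: weight 2+5=7, value 6+26=32
Best: $37.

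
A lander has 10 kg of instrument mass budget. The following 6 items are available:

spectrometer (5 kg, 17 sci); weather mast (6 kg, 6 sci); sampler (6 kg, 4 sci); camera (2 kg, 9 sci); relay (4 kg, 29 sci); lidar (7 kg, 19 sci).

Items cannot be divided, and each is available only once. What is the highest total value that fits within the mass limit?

46 sci

Check high-value combinations within 10 kg:
- spectrometer+relay: mass 5+4=9, value 17+29=46
- camera+relay: mass 2+4=6, value 9+29=38
- weather mast+relay: mass 6+4=10, value 6+29=35
Best: 46 sci.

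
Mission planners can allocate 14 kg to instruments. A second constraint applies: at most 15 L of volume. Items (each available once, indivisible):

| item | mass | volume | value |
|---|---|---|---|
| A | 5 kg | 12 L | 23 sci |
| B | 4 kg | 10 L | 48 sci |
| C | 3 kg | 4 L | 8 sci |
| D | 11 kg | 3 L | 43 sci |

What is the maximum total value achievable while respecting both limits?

Feasible sets respecting both limits:
- B+C: mass 7, volume 14, value 56
- C+D: mass 14, volume 7, value 51
- B: mass 4, volume 10, value 48
- D: mass 11, volume 3, value 43
Best: 56 sci.

56 sci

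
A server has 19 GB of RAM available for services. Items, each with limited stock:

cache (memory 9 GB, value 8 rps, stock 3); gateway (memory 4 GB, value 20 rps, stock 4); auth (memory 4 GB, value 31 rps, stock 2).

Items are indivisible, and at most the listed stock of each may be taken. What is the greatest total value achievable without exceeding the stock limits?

102 rps

Top feasible selections:
- 2×gateway + 2×auth: memory 16, value 102
- 3×gateway + 1×auth: memory 16, value 91
Best: 102 rps.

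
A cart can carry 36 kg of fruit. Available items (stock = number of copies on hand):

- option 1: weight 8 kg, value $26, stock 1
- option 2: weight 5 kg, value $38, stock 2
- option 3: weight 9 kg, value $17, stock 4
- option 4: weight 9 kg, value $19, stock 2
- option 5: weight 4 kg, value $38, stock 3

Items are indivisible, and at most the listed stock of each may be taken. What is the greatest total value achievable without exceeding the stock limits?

Best selections within weight 36 and stock limits:
- 1×option 1 + 2×option 2 + 3×option 5: weight 30, value 216
- 2×option 2 + 1×option 4 + 3×option 5: weight 31, value 209
- 2×option 2 + 1×option 3 + 3×option 5: weight 31, value 207
Best: $216.

$216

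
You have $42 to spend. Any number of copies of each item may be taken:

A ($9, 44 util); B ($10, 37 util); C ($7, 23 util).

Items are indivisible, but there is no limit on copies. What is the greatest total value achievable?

Best value-per-unit is A at 44/9; filling with it alone gives 4×44 = 176.
Optimal mix: 3×A + 2×C → cost 41, value 178.

178 util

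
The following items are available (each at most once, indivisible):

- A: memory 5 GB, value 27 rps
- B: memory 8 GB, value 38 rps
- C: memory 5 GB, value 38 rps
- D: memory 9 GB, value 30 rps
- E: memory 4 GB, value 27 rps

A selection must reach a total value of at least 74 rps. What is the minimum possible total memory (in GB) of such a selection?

13

Subsets with value ≥ 74, sorted by total memory:
- B+C: memory 13, value 76
- A+C+E: memory 14, value 92
- B+C+E: memory 17, value 103
- A+B+E: memory 17, value 92
Minimum memory: 13 GB.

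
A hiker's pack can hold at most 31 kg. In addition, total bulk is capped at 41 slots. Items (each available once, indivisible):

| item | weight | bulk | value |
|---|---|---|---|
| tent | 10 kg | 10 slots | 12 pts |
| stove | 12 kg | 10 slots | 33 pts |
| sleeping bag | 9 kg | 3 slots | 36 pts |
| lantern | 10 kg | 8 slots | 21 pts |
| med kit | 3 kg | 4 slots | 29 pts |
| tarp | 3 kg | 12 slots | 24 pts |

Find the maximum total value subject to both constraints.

Feasible sets respecting both limits:
- stove+sleeping bag+med kit+tarp: weight 27, bulk 29, value 122
- sleeping bag+lantern+med kit+tarp: weight 25, bulk 27, value 110
- stove+lantern+med kit+tarp: weight 28, bulk 34, value 107
Best: 122 pts.

122 pts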